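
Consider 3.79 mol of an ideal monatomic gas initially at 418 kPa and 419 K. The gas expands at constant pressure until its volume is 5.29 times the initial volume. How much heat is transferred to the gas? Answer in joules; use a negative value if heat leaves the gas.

142000 J

V₁ = nRT₁/P₁ = 3.79×8.314×419/418 = 31.6 L.
Isobaric: P stays 418 kPa; V/T = const ⇒ T₂ = 2220 K, V₂ = 167 L.
W = PΔV = 418×(167−31.6) kPa·L = 56600 J.
ΔU = nCvΔT = 3.79×12.5×(2220−419) = 85000 J.
Q = ΔU + W = nCpΔT = 142000 J.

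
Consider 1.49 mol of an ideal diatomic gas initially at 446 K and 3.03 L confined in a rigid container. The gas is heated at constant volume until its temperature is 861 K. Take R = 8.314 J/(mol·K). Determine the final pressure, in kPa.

3520 kPa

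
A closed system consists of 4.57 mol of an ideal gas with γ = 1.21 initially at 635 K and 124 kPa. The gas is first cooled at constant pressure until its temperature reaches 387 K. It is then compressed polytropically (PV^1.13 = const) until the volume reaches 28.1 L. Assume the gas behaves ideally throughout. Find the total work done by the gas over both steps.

-32700 J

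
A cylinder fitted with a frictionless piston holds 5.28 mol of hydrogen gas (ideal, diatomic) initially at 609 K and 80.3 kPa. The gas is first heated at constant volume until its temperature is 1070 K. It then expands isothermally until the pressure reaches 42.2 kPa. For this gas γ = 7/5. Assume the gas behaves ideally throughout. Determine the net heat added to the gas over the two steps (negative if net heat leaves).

107000 J

V₁ = nRT₁/P₁ = 5.28×8.314×609/80.3 = 333 L.
Step 1 — Isochoric: V stays 333 L; P/T = const ⇒ T₂ = 1070 K, P₂ = 141 kPa.
W = 0 (no volume change).
ΔU = nCvΔT = 5.28×20.8×(1070−609) = 50600 J.
Q = ΔU = 50600 J.
State after step 1: P = 141 kPa, V = 333 L, T = 1070 K.
Step 2 — Isothermal: T stays 1070 K; PV = const ⇒ V₂ = 1110 L, P₂ = 42.2 kPa.
ΔU = 0 (ideal gas, T constant).
W = nRT ln(V₂/V₁) = 5.28×8.314×1070×ln(3.34) = 56700 J.
Q = ΔU + W = 56700 J.
Net over both steps: W = 56700 J, Q = 107000 J, ΔU = 50600 J.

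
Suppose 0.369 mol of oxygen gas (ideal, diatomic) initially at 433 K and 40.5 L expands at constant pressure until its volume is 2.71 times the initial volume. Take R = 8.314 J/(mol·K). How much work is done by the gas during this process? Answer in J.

2270 J

P₁ = nRT₁/V₁ = 0.369×8.314×433/40.5 = 32.8 kPa.
Isobaric: P stays 32.8 kPa; V/T = const ⇒ T₂ = 1170 K, V₂ = 110 L.
W = PΔV = 32.8×(110−40.5) kPa·L = 2270 J.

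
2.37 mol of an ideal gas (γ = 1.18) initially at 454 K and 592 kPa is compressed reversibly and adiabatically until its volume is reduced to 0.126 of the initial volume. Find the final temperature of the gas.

659 K

V₁ = nRT₁/P₁ = 2.37×8.314×454/592 = 15.1 L.
Adiabatic: TV^(γ−1) = const ⇒ T₂ = 454×(7.94)^0.180 = 659 K; PV^γ = const ⇒ P₂ = 6820 kPa.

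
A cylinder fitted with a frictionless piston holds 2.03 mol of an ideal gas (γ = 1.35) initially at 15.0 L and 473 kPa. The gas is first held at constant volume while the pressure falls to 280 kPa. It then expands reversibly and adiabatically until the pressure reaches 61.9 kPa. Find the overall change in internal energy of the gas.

T₁ = P₁V₁/(nR) = 473×15.0/(2.03×8.314) = 420 K.
Step 1 — Isochoric: V stays 15.0 L; P/T = const ⇒ T₂ = 249 K, P₂ = 280 kPa.
W = 0 (no volume change).
ΔU = nCvΔT = 2.03×23.8×(249−420) = -8270 J.
Q = ΔU = -8270 J.
State after step 1: P = 280 kPa, V = 15.0 L, T = 249 K.
Step 2 — Adiabatic: T₂/T₁ = (P₂/P₁)^((γ−1)/γ) ⇒ T₂ = 249×(0.221)^0.259 = 168 K; V₂ = 45.9 L.
ΔU = nCvΔT = 2.03×23.8×(168−249) = -3890 J.
Q = 0 for an adiabatic process, so W = −ΔU = 3890 J.
Net over both steps: W = 3890 J, Q = -8270 J, ΔU = -12200 J.

-12200 J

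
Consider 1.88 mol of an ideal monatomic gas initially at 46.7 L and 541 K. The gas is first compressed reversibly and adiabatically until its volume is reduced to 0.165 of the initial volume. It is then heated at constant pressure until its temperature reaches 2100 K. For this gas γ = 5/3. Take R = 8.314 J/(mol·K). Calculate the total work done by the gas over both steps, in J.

P₁ = nRT₁/V₁ = 1.88×8.314×541/46.7 = 181 kPa.
Step 1 — Adiabatic: TV^(γ−1) = const ⇒ T₂ = 541×(6.06)^0.667 = 1800 K; PV^γ = const ⇒ P₂ = 3650 kPa.
ΔU = nCvΔT = 1.88×12.5×(1800−541) = 29500 J.
Q = 0 for an adiabatic process, so W = −ΔU = -29500 J.
State after step 1: P = 3650 kPa, V = 7.71 L, T = 1800 K.
Step 2 — Isobaric: P stays 3650 kPa; V/T = const ⇒ T₂ = 2100 K, V₂ = 9.00 L.
W = PΔV = 3650×(9.00−7.71) kPa·L = 4710 J.
ΔU = nCvΔT = 1.88×12.5×(2100−1800) = 7070 J.
Q = ΔU + W = nCpΔT = 11800 J.
Net over both steps: W = -24800 J, Q = 11800 J, ΔU = 36600 J.

-24800 J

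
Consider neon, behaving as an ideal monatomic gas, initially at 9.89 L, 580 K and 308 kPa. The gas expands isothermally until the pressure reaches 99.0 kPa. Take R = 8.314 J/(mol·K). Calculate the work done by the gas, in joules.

n = P₁V₁/(RT₁) = 308×9.89/(8.314×580) = 0.632 mol.
Isothermal: T stays 580 K; PV = const ⇒ V₂ = 30.8 L, P₂ = 99.0 kPa.
W = nRT ln(V₂/V₁) = 0.632×8.314×580×ln(3.11) = 3460 J.

3460 J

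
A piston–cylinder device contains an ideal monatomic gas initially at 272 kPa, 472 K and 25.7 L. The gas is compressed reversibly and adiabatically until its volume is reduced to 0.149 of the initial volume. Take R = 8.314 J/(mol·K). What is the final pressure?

6500 kPa

Adiabatic: TV^(γ−1) = const ⇒ T₂ = 472×(6.71)^0.667 = 1680 K; PV^γ = const ⇒ P₂ = 6500 kPa.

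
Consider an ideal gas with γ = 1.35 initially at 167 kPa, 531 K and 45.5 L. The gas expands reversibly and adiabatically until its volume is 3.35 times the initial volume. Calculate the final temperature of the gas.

348 K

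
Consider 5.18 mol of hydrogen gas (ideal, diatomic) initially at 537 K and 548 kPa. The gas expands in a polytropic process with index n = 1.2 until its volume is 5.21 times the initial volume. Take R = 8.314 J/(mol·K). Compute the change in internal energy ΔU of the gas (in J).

-16300 J

V₁ = nRT₁/P₁ = 5.18×8.314×537/548 = 42.2 L.
Polytropic n=1.2: T₂ = T₁(V₁/V₂)^(n−1) = 537×(0.192)^0.20 = 386 K; P₂ = P₁(V₁/V₂)^n = 75.6 kPa.
For an ideal gas ΔU = nCvΔT with Cv = (5/2)R = 20.8 J/(mol·K).
ΔU = 5.18×20.8×(386−537) = -16300 J.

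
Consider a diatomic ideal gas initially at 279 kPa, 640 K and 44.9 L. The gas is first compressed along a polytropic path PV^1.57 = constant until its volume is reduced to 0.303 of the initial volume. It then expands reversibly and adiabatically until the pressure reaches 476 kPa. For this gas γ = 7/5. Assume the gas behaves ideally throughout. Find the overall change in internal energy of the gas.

n = P₁V₁/(RT₁) = 279×44.9/(8.314×640) = 2.35 mol.
Step 1 — Polytropic n=1.57: T₂ = T₁(V₁/V₂)^(n−1) = 640×(3.30)^0.57 = 1260 K; P₂ = P₁(V₁/V₂)^n = 1820 kPa.
W = (P₁V₁−P₂V₂)/(n−1) = (279×44.9−1820×13.6)/0.57 = -21400 J.
ΔU = nCvΔT = 2.35×20.8×(1260−640) = 30500 J.
Q = ΔU + W = 9110 J.
State after step 1: P = 1820 kPa, V = 13.6 L, T = 1260 K.
Step 2 — Adiabatic: T₂/T₁ = (P₂/P₁)^((γ−1)/γ) ⇒ T₂ = 1260×(0.262)^0.286 = 862 K; V₂ = 35.4 L.
ΔU = nCvΔT = 2.35×20.8×(862−1260) = -19700 J.
Q = 0 for an adiabatic process, so W = −ΔU = 19700 J.
Net over both steps: W = -1750 J, Q = 9110 J, ΔU = 10900 J.

10900 J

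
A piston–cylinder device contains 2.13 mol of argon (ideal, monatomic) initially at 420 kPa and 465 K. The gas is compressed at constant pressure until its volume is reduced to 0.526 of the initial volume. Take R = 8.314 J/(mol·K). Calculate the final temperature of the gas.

245 K

V₁ = nRT₁/P₁ = 2.13×8.314×465/420 = 19.6 L.
Isobaric: P stays 420 kPa; V/T = const ⇒ T₂ = 245 K, V₂ = 10.3 L.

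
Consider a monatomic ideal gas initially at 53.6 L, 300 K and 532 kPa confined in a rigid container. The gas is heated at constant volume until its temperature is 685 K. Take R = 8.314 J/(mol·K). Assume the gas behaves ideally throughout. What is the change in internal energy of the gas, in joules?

n = P₁V₁/(RT₁) = 532×53.6/(8.314×300) = 11.4 mol.
Isochoric: V stays 53.6 L; P/T = const ⇒ T₂ = 685 K, P₂ = 1210 kPa.
For an ideal gas ΔU = nCvΔT with Cv = (3/2)R = 12.5 J/(mol·K).
ΔU = 11.4×12.5×(685−300) = 54900 J.

54900 J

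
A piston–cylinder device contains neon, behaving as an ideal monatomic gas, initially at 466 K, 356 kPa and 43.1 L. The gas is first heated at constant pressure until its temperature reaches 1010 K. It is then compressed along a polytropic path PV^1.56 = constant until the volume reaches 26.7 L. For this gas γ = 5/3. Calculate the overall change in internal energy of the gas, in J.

n = P₁V₁/(RT₁) = 356×43.1/(8.314×466) = 3.96 mol.
Step 1 — Isobaric: P stays 356 kPa; V/T = const ⇒ T₂ = 1010 K, V₂ = 93.4 L.
W = PΔV = 356×(93.4−43.1) kPa·L = 17900 J.
ΔU = nCvΔT = 3.96×12.5×(1010−466) = 26900 J.
Q = ΔU + W = nCpΔT = 44800 J.
State after step 1: P = 356 kPa, V = 93.4 L, T = 1010 K.
Step 2 — Polytropic n=1.56: T₂ = T₁(V₁/V₂)^(n−1) = 1010×(3.50)^0.56 = 2040 K; P₂ = P₁(V₁/V₂)^n = 2510 kPa.
W = (P₁V₁−P₂V₂)/(n−1) = (356×93.4−2510×26.7)/0.56 = -60400 J.
ΔU = nCvΔT = 3.96×12.5×(2040−1010) = 50700 J.
Q = ΔU + W = -9660 J.
Net over both steps: W = -42400 J, Q = 35100 J, ΔU = 77600 J.

77600 J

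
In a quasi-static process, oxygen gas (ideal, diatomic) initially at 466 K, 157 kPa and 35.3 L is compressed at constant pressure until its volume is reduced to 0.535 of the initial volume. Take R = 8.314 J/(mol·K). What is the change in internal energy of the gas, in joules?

n = P₁V₁/(RT₁) = 157×35.3/(8.314×466) = 1.43 mol.
Isobaric: P stays 157 kPa; V/T = const ⇒ T₂ = 249 K, V₂ = 18.9 L.
For an ideal gas ΔU = nCvΔT with Cv = (5/2)R = 20.8 J/(mol·K).
ΔU = 1.43×20.8×(249−466) = -6440 J.

-6440 J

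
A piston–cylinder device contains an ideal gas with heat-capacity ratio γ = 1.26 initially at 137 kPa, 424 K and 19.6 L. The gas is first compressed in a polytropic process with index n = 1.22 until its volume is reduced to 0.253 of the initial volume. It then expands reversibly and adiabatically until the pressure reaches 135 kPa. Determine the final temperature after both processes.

405 K

n = P₁V₁/(RT₁) = 137×19.6/(8.314×424) = 0.762 mol.
Step 1 — Polytropic n=1.22: T₂ = T₁(V₁/V₂)^(n−1) = 424×(3.95)^0.22 = 574 K; P₂ = P₁(V₁/V₂)^n = 733 kPa.
W = (P₁V₁−P₂V₂)/(n−1) = (137×19.6−733×4.96)/0.22 = -4310 J.
ΔU = nCvΔT = 0.762×32.0×(574−424) = 3650 J.
Q = ΔU + W = -663 J.
State after step 1: P = 733 kPa, V = 4.96 L, T = 574 K.
Step 2 — Adiabatic: T₂/T₁ = (P₂/P₁)^((γ−1)/γ) ⇒ T₂ = 574×(0.184)^0.206 = 405 K; V₂ = 19.0 L.
ΔU = nCvΔT = 0.762×32.0×(405−574) = -4120 J.
Q = 0 for an adiabatic process, so W = −ΔU = 4120 J.
Net over both steps: W = -192 J, Q = -663 J, ΔU = -471 J.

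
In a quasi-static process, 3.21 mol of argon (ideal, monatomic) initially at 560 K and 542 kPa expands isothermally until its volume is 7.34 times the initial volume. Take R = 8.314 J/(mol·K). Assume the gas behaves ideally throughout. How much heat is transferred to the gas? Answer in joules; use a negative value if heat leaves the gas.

29800 J

V₁ = nRT₁/P₁ = 3.21×8.314×560/542 = 27.6 L.
Isothermal: T stays 560 K; PV = const ⇒ V₂ = 202 L, P₂ = 73.8 kPa.
ΔU = 0 (ideal gas, T constant).
W = nRT ln(V₂/V₁) = 3.21×8.314×560×ln(7.34) = 29800 J.
Q = ΔU + W = 29800 J.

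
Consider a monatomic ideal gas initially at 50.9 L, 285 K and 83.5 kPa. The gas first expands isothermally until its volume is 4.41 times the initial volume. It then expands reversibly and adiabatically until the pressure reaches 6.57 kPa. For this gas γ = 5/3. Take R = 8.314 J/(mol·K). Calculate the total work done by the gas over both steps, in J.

8510 J

n = P₁V₁/(RT₁) = 83.5×50.9/(8.314×285) = 1.79 mol.
Step 1 — Isothermal: T stays 285 K; PV = const ⇒ V₂ = 224 L, P₂ = 18.9 kPa.
ΔU = 0 (ideal gas, T constant).
W = nRT ln(V₂/V₁) = 1.79×8.314×285×ln(4.41) = 6310 J.
Q = ΔU + W = 6310 J.
State after step 1: P = 18.9 kPa, V = 224 L, T = 285 K.
Step 2 — Adiabatic: T₂/T₁ = (P₂/P₁)^((γ−1)/γ) ⇒ T₂ = 285×(0.347)^0.400 = 187 K; V₂ = 424 L.
ΔU = nCvΔT = 1.79×12.5×(187−285) = -2200 J.
Q = 0 for an adiabatic process, so W = −ΔU = 2200 J.
Net over both steps: W = 8510 J, Q = 6310 J, ΔU = -2200 J.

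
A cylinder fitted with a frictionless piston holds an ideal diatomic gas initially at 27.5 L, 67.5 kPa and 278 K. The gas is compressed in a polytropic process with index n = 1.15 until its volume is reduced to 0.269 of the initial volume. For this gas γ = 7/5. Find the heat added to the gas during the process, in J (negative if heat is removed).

-1680 J

n = P₁V₁/(RT₁) = 67.5×27.5/(8.314×278) = 0.803 mol.
Polytropic n=1.15: T₂ = T₁(V₁/V₂)^(n−1) = 278×(3.72)^0.15 = 339 K; P₂ = P₁(V₁/V₂)^n = 306 kPa.
W = (P₁V₁−P₂V₂)/(n−1) = (67.5×27.5−306×7.40)/0.15 = -2690 J.
ΔU = nCvΔT = 0.803×20.8×(339−278) = 1010 J.
Q = ΔU + W = -1680 J.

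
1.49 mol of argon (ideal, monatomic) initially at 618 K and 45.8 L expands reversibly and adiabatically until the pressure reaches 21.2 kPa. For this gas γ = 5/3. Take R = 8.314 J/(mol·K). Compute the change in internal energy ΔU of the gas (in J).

P₁ = nRT₁/V₁ = 1.49×8.314×618/45.8 = 167 kPa.
Adiabatic: T₂/T₁ = (P₂/P₁)^((γ−1)/γ) ⇒ T₂ = 618×(0.127)^0.400 = 271 K; V₂ = 158 L.
For an ideal gas ΔU = nCvΔT with Cv = (3/2)R = 12.5 J/(mol·K).
ΔU = 1.49×12.5×(271−618) = -6460 J.

-6460 J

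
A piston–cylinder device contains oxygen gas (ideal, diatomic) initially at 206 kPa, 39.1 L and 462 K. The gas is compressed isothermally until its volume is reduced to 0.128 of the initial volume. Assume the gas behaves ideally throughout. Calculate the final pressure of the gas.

Isothermal: T stays 462 K; PV = const ⇒ V₂ = 5.00 L, P₂ = 1610 kPa.

1610 kPa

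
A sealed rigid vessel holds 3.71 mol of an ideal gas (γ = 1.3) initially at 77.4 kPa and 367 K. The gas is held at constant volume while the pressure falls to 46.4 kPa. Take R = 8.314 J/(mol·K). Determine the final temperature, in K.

V₁ = nRT₁/P₁ = 3.71×8.314×367/77.4 = 146 L.
Isochoric: V stays 146 L; P/T = const ⇒ T₂ = 220 K, P₂ = 46.4 kPa.

220 K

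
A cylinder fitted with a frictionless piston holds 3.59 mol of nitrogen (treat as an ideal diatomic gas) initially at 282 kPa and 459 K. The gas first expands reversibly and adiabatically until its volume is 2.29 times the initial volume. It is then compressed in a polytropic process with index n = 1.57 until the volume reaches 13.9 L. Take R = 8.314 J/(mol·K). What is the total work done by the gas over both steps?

V₁ = nRT₁/P₁ = 3.59×8.314×459/282 = 48.6 L.
Step 1 — Adiabatic: TV^(γ−1) = const ⇒ T₂ = 459×(0.437)^0.400 = 330 K; PV^γ = const ⇒ P₂ = 88.4 kPa.
ΔU = nCvΔT = 3.59×20.8×(330−459) = -9660 J.
Q = 0 for an adiabatic process, so W = −ΔU = 9660 J.
State after step 1: P = 88.4 kPa, V = 111 L, T = 330 K.
Step 2 — Polytropic n=1.57: T₂ = T₁(V₁/V₂)^(n−1) = 330×(8.00)^0.57 = 1080 K; P₂ = P₁(V₁/V₂)^n = 2320 kPa.
W = (P₁V₁−P₂V₂)/(n−1) = (88.4×111−2320×13.9)/0.57 = -39200 J.
ΔU = nCvΔT = 3.59×20.8×(1080−330) = 55900 J.
Q = ΔU + W = 16700 J.
Net over both steps: W = -29500 J, Q = 16700 J, ΔU = 46200 J.

-29500 J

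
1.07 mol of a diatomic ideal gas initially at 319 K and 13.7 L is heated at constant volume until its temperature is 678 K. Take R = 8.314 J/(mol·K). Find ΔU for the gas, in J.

P₁ = nRT₁/V₁ = 1.07×8.314×319/13.7 = 207 kPa.
Isochoric: V stays 13.7 L; P/T = const ⇒ T₂ = 678 K, P₂ = 440 kPa.
For an ideal gas ΔU = nCvΔT with Cv = (5/2)R = 20.8 J/(mol·K).
ΔU = 1.07×20.8×(678−319) = 7980 J.

7980 J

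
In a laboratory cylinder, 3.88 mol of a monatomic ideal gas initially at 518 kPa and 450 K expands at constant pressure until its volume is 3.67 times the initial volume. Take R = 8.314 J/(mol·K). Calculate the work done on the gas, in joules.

V₁ = nRT₁/P₁ = 3.88×8.314×450/518 = 28.0 L.
Isobaric: P stays 518 kPa; V/T = const ⇒ T₂ = 1650 K, V₂ = 103 L.
W = PΔV = 518×(103−28.0) kPa·L = 38800 J.
Work done on the gas = −W_by = -38800 J.

-38800 J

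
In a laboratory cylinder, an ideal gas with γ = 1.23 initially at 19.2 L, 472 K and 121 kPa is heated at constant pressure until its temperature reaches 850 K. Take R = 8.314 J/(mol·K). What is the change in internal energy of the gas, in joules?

8090 J

n = P₁V₁/(RT₁) = 121×19.2/(8.314×472) = 0.592 mol.
Isobaric: P stays 121 kPa; V/T = const ⇒ T₂ = 850 K, V₂ = 34.6 L.
For an ideal gas ΔU = nCvΔT with Cv = R/(γ−1) = 36.1 J/(mol·K).
ΔU = 0.592×36.1×(850−472) = 8090 J.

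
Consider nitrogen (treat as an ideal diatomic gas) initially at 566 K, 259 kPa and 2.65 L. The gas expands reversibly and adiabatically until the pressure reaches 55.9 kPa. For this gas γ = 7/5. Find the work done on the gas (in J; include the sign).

-609 J

n = P₁V₁/(RT₁) = 259×2.65/(8.314×566) = 0.146 mol.
Adiabatic: T₂/T₁ = (P₂/P₁)^((γ−1)/γ) ⇒ T₂ = 566×(0.216)^0.286 = 365 K; V₂ = 7.92 L.
ΔU = nCvΔT = 0.146×20.8×(365−566) = -609 J.
Q = 0 for an adiabatic process, so W = −ΔU = 609 J.
Work done on the gas = −W_by = -609 J.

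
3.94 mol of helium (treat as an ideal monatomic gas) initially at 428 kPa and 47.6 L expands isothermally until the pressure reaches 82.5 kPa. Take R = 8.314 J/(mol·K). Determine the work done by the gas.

T₁ = P₁V₁/(nR) = 428×47.6/(3.94×8.314) = 622 K.
Isothermal: T stays 622 K; PV = const ⇒ V₂ = 247 L, P₂ = 82.5 kPa.
W = nRT ln(V₂/V₁) = 3.94×8.314×622×ln(5.19) = 33500 J.

33500 J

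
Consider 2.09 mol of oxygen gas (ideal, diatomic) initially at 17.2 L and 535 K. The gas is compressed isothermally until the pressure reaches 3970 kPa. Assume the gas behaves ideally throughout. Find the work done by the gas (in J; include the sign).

-18500 J

P₁ = nRT₁/V₁ = 2.09×8.314×535/17.2 = 540 kPa.
Isothermal: T stays 535 K; PV = const ⇒ V₂ = 2.34 L, P₂ = 3970 kPa.
W = nRT ln(V₂/V₁) = 2.09×8.314×535×ln(0.136) = -18500 J.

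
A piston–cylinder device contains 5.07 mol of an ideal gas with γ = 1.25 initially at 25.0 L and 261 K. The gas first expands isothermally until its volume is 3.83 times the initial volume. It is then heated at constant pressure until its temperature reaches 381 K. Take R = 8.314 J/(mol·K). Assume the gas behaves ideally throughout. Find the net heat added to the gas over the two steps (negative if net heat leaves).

P₁ = nRT₁/V₁ = 5.07×8.314×261/25.0 = 440 kPa.
Step 1 — Isothermal: T stays 261 K; PV = const ⇒ V₂ = 95.8 L, P₂ = 115 kPa.
ΔU = 0 (ideal gas, T constant).
W = nRT ln(V₂/V₁) = 5.07×8.314×261×ln(3.83) = 14800 J.
Q = ΔU + W = 14800 J.
State after step 1: P = 115 kPa, V = 95.8 L, T = 261 K.
Step 2 — Isobaric: P stays 115 kPa; V/T = const ⇒ T₂ = 381 K, V₂ = 140 L.
W = PΔV = 115×(140−95.8) kPa·L = 5060 J.
ΔU = nCvΔT = 5.07×33.3×(381−261) = 20200 J.
Q = ΔU + W = nCpΔT = 25300 J.
Net over both steps: W = 19800 J, Q = 40100 J, ΔU = 20200 J.

40100 J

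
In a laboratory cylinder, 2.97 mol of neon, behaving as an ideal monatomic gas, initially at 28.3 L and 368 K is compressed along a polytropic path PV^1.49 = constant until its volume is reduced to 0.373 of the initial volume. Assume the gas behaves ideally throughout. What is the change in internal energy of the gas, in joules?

P₁ = nRT₁/V₁ = 2.97×8.314×368/28.3 = 321 kPa.
Polytropic n=1.49: T₂ = T₁(V₁/V₂)^(n−1) = 368×(2.68)^0.49 = 597 K; P₂ = P₁(V₁/V₂)^n = 1400 kPa.
For an ideal gas ΔU = nCvΔT with Cv = (3/2)R = 12.5 J/(mol·K).
ΔU = 2.97×12.5×(597−368) = 8470 J.

8470 J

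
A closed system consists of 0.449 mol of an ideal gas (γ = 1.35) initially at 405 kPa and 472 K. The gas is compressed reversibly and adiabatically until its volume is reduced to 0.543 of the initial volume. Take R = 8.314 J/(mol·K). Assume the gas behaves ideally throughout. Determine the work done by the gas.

-1200 J

V₁ = nRT₁/P₁ = 0.449×8.314×472/405 = 4.35 L.
Adiabatic: TV^(γ−1) = const ⇒ T₂ = 472×(1.84)^0.350 = 584 K; PV^γ = const ⇒ P₂ = 924 kPa.
ΔU = nCvΔT = 0.449×23.8×(584−472) = 1200 J.
Q = 0 for an adiabatic process, so W = −ΔU = -1200 J.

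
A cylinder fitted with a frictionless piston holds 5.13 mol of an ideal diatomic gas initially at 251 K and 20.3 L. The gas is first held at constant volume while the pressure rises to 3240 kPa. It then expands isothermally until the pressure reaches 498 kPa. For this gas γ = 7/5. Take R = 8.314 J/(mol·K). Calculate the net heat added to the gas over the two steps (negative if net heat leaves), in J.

P₁ = nRT₁/V₁ = 5.13×8.314×251/20.3 = 527 kPa.
Step 1 — Isochoric: V stays 20.3 L; P/T = const ⇒ T₂ = 1540 K, P₂ = 3240 kPa.
W = 0 (no volume change).
ΔU = nCvΔT = 5.13×20.8×(1540−251) = 138000 J.
Q = ΔU = 138000 J.
State after step 1: P = 3240 kPa, V = 20.3 L, T = 1540 K.
Step 2 — Isothermal: T stays 1540 K; PV = const ⇒ V₂ = 132 L, P₂ = 498 kPa.
ΔU = 0 (ideal gas, T constant).
W = nRT ln(V₂/V₁) = 5.13×8.314×1540×ln(6.51) = 123000 J.
Q = ΔU + W = 123000 J.
Net over both steps: W = 123000 J, Q = 261000 J, ΔU = 138000 J.

261000 J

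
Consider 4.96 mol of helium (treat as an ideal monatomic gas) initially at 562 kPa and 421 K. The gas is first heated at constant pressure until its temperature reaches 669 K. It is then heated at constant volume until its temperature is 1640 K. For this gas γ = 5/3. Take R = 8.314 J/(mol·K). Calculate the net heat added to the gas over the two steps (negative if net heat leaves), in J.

85600 J

V₁ = nRT₁/P₁ = 4.96×8.314×421/562 = 30.9 L.
Step 1 — Isobaric: P stays 562 kPa; V/T = const ⇒ T₂ = 669 K, V₂ = 49.1 L.
W = PΔV = 562×(49.1−30.9) kPa·L = 10200 J.
ΔU = nCvΔT = 4.96×12.5×(669−421) = 15300 J.
Q = ΔU + W = nCpΔT = 25600 J.
State after step 1: P = 562 kPa, V = 49.1 L, T = 669 K.
Step 2 — Isochoric: V stays 49.1 L; P/T = const ⇒ T₂ = 1640 K, P₂ = 1380 kPa.
W = 0 (no volume change).
ΔU = nCvΔT = 4.96×12.5×(1640−669) = 60100 J.
Q = ΔU = 60100 J.
Net over both steps: W = 10200 J, Q = 85600 J, ΔU = 75400 J.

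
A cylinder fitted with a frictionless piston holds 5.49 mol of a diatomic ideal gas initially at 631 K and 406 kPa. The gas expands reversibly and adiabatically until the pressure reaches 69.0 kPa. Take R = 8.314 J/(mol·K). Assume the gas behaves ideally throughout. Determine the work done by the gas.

28600 J

V₁ = nRT₁/P₁ = 5.49×8.314×631/406 = 70.9 L.
Adiabatic: T₂/T₁ = (P₂/P₁)^((γ−1)/γ) ⇒ T₂ = 631×(0.170)^0.286 = 380 K; V₂ = 252 L.
ΔU = nCvΔT = 5.49×20.8×(380−631) = -28600 J.
Q = 0 for an adiabatic process, so W = −ΔU = 28600 J.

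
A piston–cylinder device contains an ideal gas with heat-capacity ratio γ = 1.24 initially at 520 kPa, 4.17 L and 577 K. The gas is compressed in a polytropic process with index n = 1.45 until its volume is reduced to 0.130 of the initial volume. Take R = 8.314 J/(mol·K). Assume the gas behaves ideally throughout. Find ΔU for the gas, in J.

13600 J

n = P₁V₁/(RT₁) = 520×4.17/(8.314×577) = 0.452 mol.
Polytropic n=1.45: T₂ = T₁(V₁/V₂)^(n−1) = 577×(7.69)^0.45 = 1450 K; P₂ = P₁(V₁/V₂)^n = 10000 kPa.
For an ideal gas ΔU = nCvΔT with Cv = R/(γ−1) = 34.6 J/(mol·K).
ΔU = 0.452×34.6×(1450−577) = 13600 J.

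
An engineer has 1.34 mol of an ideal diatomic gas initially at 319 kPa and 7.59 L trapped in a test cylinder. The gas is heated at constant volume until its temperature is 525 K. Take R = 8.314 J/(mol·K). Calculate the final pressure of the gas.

771 kPa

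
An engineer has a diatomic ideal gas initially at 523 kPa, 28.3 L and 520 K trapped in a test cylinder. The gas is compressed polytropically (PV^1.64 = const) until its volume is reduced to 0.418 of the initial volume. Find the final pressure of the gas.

Polytropic n=1.64: T₂ = T₁(V₁/V₂)^(n−1) = 520×(2.39)^0.64 = 909 K; P₂ = P₁(V₁/V₂)^n = 2190 kPa.

2190 kPa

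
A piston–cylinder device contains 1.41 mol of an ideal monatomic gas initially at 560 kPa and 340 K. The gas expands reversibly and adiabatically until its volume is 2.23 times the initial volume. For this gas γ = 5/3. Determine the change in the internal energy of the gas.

-2480 J

V₁ = nRT₁/P₁ = 1.41×8.314×340/560 = 7.12 L.
Adiabatic: TV^(γ−1) = const ⇒ T₂ = 340×(0.448)^0.667 = 199 K; PV^γ = const ⇒ P₂ = 147 kPa.
For an ideal gas ΔU = nCvΔT with Cv = (3/2)R = 12.5 J/(mol·K).
ΔU = 1.41×12.5×(199−340) = -2480 J.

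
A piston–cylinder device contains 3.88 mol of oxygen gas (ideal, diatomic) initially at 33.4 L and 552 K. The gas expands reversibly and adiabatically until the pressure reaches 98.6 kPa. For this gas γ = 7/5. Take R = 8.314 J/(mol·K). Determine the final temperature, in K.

341 K

P₁ = nRT₁/V₁ = 3.88×8.314×552/33.4 = 533 kPa.
Adiabatic: T₂/T₁ = (P₂/P₁)^((γ−1)/γ) ⇒ T₂ = 552×(0.185)^0.286 = 341 K; V₂ = 112 L.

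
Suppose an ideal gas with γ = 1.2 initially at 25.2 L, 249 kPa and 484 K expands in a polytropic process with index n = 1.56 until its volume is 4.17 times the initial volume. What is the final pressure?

26.8 kPa

Polytropic n=1.56: T₂ = T₁(V₁/V₂)^(n−1) = 484×(0.240)^0.56 = 218 K; P₂ = P₁(V₁/V₂)^n = 26.8 kPa.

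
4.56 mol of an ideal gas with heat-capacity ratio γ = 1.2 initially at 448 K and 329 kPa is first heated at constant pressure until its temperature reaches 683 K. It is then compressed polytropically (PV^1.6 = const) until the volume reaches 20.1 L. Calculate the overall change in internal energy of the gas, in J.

V₁ = nRT₁/P₁ = 4.56×8.314×448/329 = 51.6 L.
Step 1 — Isobaric: P stays 329 kPa; V/T = const ⇒ T₂ = 683 K, V₂ = 78.7 L.
W = PΔV = 329×(78.7−51.6) kPa·L = 8910 J.
ΔU = nCvΔT = 4.56×41.6×(683−448) = 44500 J.
Q = ΔU + W = nCpΔT = 53500 J.
State after step 1: P = 329 kPa, V = 78.7 L, T = 683 K.
Step 2 — Polytropic n=1.6: T₂ = T₁(V₁/V₂)^(n−1) = 683×(3.92)^0.60 = 1550 K; P₂ = P₁(V₁/V₂)^n = 2920 kPa.
W = (P₁V₁−P₂V₂)/(n−1) = (329×78.7−2920×20.1)/0.60 = -54700 J.
ΔU = nCvΔT = 4.56×41.6×(1550−683) = 164000 J.
Q = ΔU + W = 109000 J.
Net over both steps: W = -45800 J, Q = 163000 J, ΔU = 209000 J.

209000 J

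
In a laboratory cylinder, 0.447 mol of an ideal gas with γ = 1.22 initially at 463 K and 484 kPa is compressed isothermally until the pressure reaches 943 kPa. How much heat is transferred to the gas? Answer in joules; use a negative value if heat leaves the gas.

-1150 J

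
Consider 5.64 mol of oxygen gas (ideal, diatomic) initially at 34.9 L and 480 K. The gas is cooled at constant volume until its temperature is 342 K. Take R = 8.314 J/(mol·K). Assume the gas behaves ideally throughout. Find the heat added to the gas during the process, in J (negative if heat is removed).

-16200 J

P₁ = nRT₁/V₁ = 5.64×8.314×480/34.9 = 645 kPa.
Isochoric: V stays 34.9 L; P/T = const ⇒ T₂ = 342 K, P₂ = 460 kPa.
W = 0 (no volume change).
ΔU = nCvΔT = 5.64×20.8×(342−480) = -16200 J.
Q = ΔU = -16200 J.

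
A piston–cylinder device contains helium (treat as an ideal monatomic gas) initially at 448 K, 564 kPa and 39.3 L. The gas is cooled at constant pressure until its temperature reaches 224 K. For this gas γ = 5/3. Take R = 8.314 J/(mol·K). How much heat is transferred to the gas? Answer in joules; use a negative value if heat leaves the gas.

n = P₁V₁/(RT₁) = 564×39.3/(8.314×448) = 5.95 mol.
Isobaric: P stays 564 kPa; V/T = const ⇒ T₂ = 224 K, V₂ = 19.6 L.
W = PΔV = 564×(19.6−39.3) kPa·L = -11100 J.
ΔU = nCvΔT = 5.95×12.5×(224−448) = -16600 J.
Q = ΔU + W = nCpΔT = -27700 J.

-27700 J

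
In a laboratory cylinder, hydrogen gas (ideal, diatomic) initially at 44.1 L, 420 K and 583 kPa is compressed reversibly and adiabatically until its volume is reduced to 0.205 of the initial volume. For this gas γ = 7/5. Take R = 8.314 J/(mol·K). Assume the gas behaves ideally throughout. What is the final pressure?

Adiabatic: TV^(γ−1) = const ⇒ T₂ = 420×(4.88)^0.400 = 792 K; PV^γ = const ⇒ P₂ = 5360 kPa.

5360 kPa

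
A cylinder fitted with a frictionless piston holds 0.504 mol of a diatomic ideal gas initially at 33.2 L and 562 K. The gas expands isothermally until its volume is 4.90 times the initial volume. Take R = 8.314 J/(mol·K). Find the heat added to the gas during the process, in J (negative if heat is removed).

3740 J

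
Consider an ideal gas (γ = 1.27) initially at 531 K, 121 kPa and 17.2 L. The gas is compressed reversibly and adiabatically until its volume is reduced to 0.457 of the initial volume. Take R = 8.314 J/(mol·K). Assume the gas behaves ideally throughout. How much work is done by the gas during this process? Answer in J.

n = P₁V₁/(RT₁) = 121×17.2/(8.314×531) = 0.471 mol.
Adiabatic: TV^(γ−1) = const ⇒ T₂ = 531×(2.19)^0.270 = 656 K; PV^γ = const ⇒ P₂ = 327 kPa.
ΔU = nCvΔT = 0.471×30.8×(656−531) = 1810 J.
Q = 0 for an adiabatic process, so W = −ΔU = -1810 J.

-1810 J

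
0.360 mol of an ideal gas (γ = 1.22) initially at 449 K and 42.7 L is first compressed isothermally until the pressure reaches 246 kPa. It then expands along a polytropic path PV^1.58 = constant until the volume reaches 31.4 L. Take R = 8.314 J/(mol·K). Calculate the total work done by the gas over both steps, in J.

-1290 J

P₁ = nRT₁/V₁ = 0.360×8.314×449/42.7 = 31.5 kPa.
Step 1 — Isothermal: T stays 449 K; PV = const ⇒ V₂ = 5.46 L, P₂ = 246 kPa.
ΔU = 0 (ideal gas, T constant).
W = nRT ln(V₂/V₁) = 0.360×8.314×449×ln(0.128) = -2760 J.
Q = ΔU + W = -2760 J.
State after step 1: P = 246 kPa, V = 5.46 L, T = 449 K.
Step 2 — Polytropic n=1.58: T₂ = T₁(V₁/V₂)^(n−1) = 449×(0.174)^0.58 = 163 K; P₂ = P₁(V₁/V₂)^n = 15.5 kPa.
W = (P₁V₁−P₂V₂)/(n−1) = (246×5.46−15.5×31.4)/0.58 = 1480 J.
ΔU = nCvΔT = 0.360×37.8×(163−449) = -3890 J.
Q = ΔU + W = -2420 J.
Net over both steps: W = -1290 J, Q = -5180 J, ΔU = -3890 J.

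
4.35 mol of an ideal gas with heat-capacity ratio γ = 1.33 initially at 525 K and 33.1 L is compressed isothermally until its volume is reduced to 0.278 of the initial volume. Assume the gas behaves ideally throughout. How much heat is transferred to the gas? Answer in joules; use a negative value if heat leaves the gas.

-24300 J

P₁ = nRT₁/V₁ = 4.35×8.314×525/33.1 = 574 kPa.
Isothermal: T stays 525 K; PV = const ⇒ V₂ = 9.20 L, P₂ = 2060 kPa.
ΔU = 0 (ideal gas, T constant).
W = nRT ln(V₂/V₁) = 4.35×8.314×525×ln(0.278) = -24300 J.
Q = ΔU + W = -24300 J.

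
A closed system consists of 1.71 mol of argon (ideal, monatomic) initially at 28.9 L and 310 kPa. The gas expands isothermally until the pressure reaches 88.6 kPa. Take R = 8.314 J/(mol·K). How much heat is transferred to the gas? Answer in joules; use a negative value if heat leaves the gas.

11200 J

T₁ = P₁V₁/(nR) = 310×28.9/(1.71×8.314) = 630 K.
Isothermal: T stays 630 K; PV = const ⇒ V₂ = 101 L, P₂ = 88.6 kPa.
ΔU = 0 (ideal gas, T constant).
W = nRT ln(V₂/V₁) = 1.71×8.314×630×ln(3.50) = 11200 J.
Q = ΔU + W = 11200 J.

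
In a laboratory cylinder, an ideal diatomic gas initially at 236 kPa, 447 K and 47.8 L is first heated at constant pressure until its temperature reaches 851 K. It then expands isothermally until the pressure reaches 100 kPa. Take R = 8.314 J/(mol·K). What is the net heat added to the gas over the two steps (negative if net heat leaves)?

54100 J

n = P₁V₁/(RT₁) = 236×47.8/(8.314×447) = 3.04 mol.
Step 1 — Isobaric: P stays 236 kPa; V/T = const ⇒ T₂ = 851 K, V₂ = 91.0 L.
W = PΔV = 236×(91.0−47.8) kPa·L = 10200 J.
ΔU = nCvΔT = 3.04×20.8×(851−447) = 25500 J.
Q = ΔU + W = nCpΔT = 35700 J.
State after step 1: P = 236 kPa, V = 91.0 L, T = 851 K.
Step 2 — Isothermal: T stays 851 K; PV = const ⇒ V₂ = 215 L, P₂ = 100 kPa.
ΔU = 0 (ideal gas, T constant).
W = nRT ln(V₂/V₁) = 3.04×8.314×851×ln(2.36) = 18400 J.
Q = ΔU + W = 18400 J.
Net over both steps: W = 28600 J, Q = 54100 J, ΔU = 25500 J.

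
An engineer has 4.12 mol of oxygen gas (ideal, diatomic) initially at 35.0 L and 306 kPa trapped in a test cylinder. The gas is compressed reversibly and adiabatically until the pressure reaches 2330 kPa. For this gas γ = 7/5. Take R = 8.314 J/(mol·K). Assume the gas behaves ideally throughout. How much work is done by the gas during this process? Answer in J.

T₁ = P₁V₁/(nR) = 306×35.0/(4.12×8.314) = 313 K.
Adiabatic: T₂/T₁ = (P₂/P₁)^((γ−1)/γ) ⇒ T₂ = 313×(7.61)^0.286 = 558 K; V₂ = 8.21 L.
ΔU = nCvΔT = 4.12×20.8×(558−313) = 21000 J.
Q = 0 for an adiabatic process, so W = −ΔU = -21000 J.

-21000 J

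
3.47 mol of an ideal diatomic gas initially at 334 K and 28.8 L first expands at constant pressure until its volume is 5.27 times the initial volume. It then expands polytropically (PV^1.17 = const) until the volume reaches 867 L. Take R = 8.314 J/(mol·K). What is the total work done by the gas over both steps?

P₁ = nRT₁/V₁ = 3.47×8.314×334/28.8 = 335 kPa.
Step 1 — Isobaric: P stays 335 kPa; V/T = const ⇒ T₂ = 1760 K, V₂ = 152 L.
W = PΔV = 335×(152−28.8) kPa·L = 41100 J.
ΔU = nCvΔT = 3.47×20.8×(1760−334) = 103000 J.
Q = ΔU + W = nCpΔT = 144000 J.
State after step 1: P = 335 kPa, V = 152 L, T = 1760 K.
Step 2 — Polytropic n=1.17: T₂ = T₁(V₁/V₂)^(n−1) = 1760×(0.175)^0.17 = 1310 K; P₂ = P₁(V₁/V₂)^n = 43.6 kPa.
W = (P₁V₁−P₂V₂)/(n−1) = (335×152−43.6×867)/0.17 = 76600 J.
ΔU = nCvΔT = 3.47×20.8×(1310−1760) = -32500 J.
Q = ΔU + W = 44000 J.
Net over both steps: W = 118000 J, Q = 188000 J, ΔU = 70300 J.

118000 J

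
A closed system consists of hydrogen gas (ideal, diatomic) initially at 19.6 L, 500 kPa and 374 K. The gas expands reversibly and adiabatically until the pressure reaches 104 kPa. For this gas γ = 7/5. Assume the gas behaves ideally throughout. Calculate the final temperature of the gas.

239 K

Adiabatic: T₂/T₁ = (P₂/P₁)^((γ−1)/γ) ⇒ T₂ = 374×(0.208)^0.286 = 239 K; V₂ = 60.2 L.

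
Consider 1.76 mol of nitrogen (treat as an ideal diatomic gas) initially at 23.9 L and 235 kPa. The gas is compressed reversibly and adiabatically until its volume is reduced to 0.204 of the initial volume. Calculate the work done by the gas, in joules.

-12500 J

T₁ = P₁V₁/(nR) = 235×23.9/(1.76×8.314) = 384 K.
Adiabatic: TV^(γ−1) = const ⇒ T₂ = 384×(4.90)^0.400 = 725 K; PV^γ = const ⇒ P₂ = 2180 kPa.
ΔU = nCvΔT = 1.76×20.8×(725−384) = 12500 J.
Q = 0 for an adiabatic process, so W = −ΔU = -12500 J.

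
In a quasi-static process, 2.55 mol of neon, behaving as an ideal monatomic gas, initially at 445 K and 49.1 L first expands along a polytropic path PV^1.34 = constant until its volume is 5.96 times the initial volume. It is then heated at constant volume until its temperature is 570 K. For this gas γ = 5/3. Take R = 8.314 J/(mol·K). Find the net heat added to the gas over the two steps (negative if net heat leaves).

16600 J

P₁ = nRT₁/V₁ = 2.55×8.314×445/49.1 = 192 kPa.
Step 1 — Polytropic n=1.34: T₂ = T₁(V₁/V₂)^(n−1) = 445×(0.168)^0.34 = 243 K; P₂ = P₁(V₁/V₂)^n = 17.6 kPa.
W = (P₁V₁−P₂V₂)/(n−1) = (192×49.1−17.6×293)/0.34 = 12600 J.
ΔU = nCvΔT = 2.55×12.5×(243−445) = -6440 J.
Q = ΔU + W = 6190 J.
State after step 1: P = 17.6 kPa, V = 293 L, T = 243 K.
Step 2 — Isochoric: V stays 293 L; P/T = const ⇒ T₂ = 570 K, P₂ = 41.3 kPa.
W = 0 (no volume change).
ΔU = nCvΔT = 2.55×12.5×(570−243) = 10400 J.
Q = ΔU = 10400 J.
Net over both steps: W = 12600 J, Q = 16600 J, ΔU = 3980 J.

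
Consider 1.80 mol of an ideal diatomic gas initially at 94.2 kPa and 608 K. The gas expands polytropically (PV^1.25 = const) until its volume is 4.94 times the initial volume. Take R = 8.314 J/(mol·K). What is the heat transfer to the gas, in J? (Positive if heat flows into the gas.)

4490 J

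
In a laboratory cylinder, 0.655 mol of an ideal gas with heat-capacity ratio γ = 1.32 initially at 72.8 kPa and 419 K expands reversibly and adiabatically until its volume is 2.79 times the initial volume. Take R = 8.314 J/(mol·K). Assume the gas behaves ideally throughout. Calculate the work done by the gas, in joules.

2000 J

V₁ = nRT₁/P₁ = 0.655×8.314×419/72.8 = 31.3 L.
Adiabatic: TV^(γ−1) = const ⇒ T₂ = 419×(0.358)^0.320 = 302 K; PV^γ = const ⇒ P₂ = 18.8 kPa.
ΔU = nCvΔT = 0.655×26.0×(302−419) = -2000 J.
Q = 0 for an adiabatic process, so W = −ΔU = 2000 J.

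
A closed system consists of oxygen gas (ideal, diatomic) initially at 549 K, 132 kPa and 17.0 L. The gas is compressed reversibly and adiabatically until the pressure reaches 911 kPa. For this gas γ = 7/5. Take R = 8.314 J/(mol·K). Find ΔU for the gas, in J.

n = P₁V₁/(RT₁) = 132×17.0/(8.314×549) = 0.492 mol.
Adiabatic: T₂/T₁ = (P₂/P₁)^((γ−1)/γ) ⇒ T₂ = 549×(6.90)^0.286 = 953 K; V₂ = 4.28 L.
For an ideal gas ΔU = nCvΔT with Cv = (5/2)R = 20.8 J/(mol·K).
ΔU = 0.492×20.8×(953−549) = 4130 J.

4130 J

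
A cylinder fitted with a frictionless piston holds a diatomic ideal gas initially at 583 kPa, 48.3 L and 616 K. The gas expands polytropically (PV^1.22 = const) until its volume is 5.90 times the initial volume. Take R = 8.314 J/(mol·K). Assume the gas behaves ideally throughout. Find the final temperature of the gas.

417 K

Polytropic n=1.22: T₂ = T₁(V₁/V₂)^(n−1) = 616×(0.169)^0.22 = 417 K; P₂ = P₁(V₁/V₂)^n = 66.9 kPa.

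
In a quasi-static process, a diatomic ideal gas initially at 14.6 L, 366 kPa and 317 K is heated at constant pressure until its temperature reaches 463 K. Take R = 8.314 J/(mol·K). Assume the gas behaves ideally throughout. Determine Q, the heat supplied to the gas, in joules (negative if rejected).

8610 J

n = P₁V₁/(RT₁) = 366×14.6/(8.314×317) = 2.03 mol.
Isobaric: P stays 366 kPa; V/T = const ⇒ T₂ = 463 K, V₂ = 21.3 L.
W = PΔV = 366×(21.3−14.6) kPa·L = 2460 J.
ΔU = nCvΔT = 2.03×20.8×(463−317) = 6150 J.
Q = ΔU + W = nCpΔT = 8610 J.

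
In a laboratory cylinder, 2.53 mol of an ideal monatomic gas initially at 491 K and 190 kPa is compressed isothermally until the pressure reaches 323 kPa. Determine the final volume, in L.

32.0 L

V₁ = nRT₁/P₁ = 2.53×8.314×491/190 = 54.4 L.
Isothermal: T stays 491 K; PV = const ⇒ V₂ = 32.0 L, P₂ = 323 kPa.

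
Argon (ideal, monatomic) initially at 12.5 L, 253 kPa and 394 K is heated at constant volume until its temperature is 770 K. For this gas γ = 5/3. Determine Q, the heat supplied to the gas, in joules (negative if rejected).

4530 J

n = P₁V₁/(RT₁) = 253×12.5/(8.314×394) = 0.965 mol.
Isochoric: V stays 12.5 L; P/T = const ⇒ T₂ = 770 K, P₂ = 494 kPa.
W = 0 (no volume change).
ΔU = nCvΔT = 0.965×12.5×(770−394) = 4530 J.
Q = ΔU = 4530 J.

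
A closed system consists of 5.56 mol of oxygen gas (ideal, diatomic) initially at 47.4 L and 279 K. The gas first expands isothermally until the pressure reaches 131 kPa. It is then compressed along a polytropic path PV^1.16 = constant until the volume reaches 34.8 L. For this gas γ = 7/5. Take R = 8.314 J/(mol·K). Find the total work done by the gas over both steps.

P₁ = nRT₁/V₁ = 5.56×8.314×279/47.4 = 272 kPa.
Step 1 — Isothermal: T stays 279 K; PV = const ⇒ V₂ = 98.5 L, P₂ = 131 kPa.
ΔU = 0 (ideal gas, T constant).
W = nRT ln(V₂/V₁) = 5.56×8.314×279×ln(2.08) = 9430 J.
Q = ΔU + W = 9430 J.
State after step 1: P = 131 kPa, V = 98.5 L, T = 279 K.
Step 2 — Polytropic n=1.16: T₂ = T₁(V₁/V₂)^(n−1) = 279×(2.83)^0.16 = 330 K; P₂ = P₁(V₁/V₂)^n = 438 kPa.
W = (P₁V₁−P₂V₂)/(n−1) = (131×98.5−438×34.8)/0.16 = -14600 J.
ΔU = nCvΔT = 5.56×20.8×(330−279) = 5840 J.
Q = ΔU + W = -8760 J.
Net over both steps: W = -5170 J, Q = 671 J, ΔU = 5840 J.

-5170 J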